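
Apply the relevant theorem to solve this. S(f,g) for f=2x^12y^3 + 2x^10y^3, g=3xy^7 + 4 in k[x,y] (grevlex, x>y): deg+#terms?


LT(f)=2x^12y^3, LT(g)=3xy^7
lcm(LM)=x^12y^7
S(f,g) (scaled by 6 to clear denominators) = 3y^4*f - 2x^11*g = 6x^10y^7 - 8x^11
2 terms, deg 17.
17+2=19


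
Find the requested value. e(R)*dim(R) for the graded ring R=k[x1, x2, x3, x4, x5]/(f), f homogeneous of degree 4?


e(R)=deg(f)=4, dim(R)=5-1=4
e*dim=4*4=16


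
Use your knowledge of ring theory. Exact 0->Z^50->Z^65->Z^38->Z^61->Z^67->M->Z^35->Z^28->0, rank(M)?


Alt sum=0:
(-1)^0*50 + (-1)^1*65 + (-1)^2*38 + (-1)^3*61 + (-1)^4*67 + (-1)^5*? + (-1)^6*35 + (-1)^7*28=0
rank(M)=36


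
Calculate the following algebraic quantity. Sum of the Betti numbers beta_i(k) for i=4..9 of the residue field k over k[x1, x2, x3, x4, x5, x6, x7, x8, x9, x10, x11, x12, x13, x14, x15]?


Koszul resolution: beta_i(k)=C(n,i), n=15
C(15,4)=1365, C(15,5)=3003, C(15,6)=5005, C(15,7)=6435, C(15,8)=6435, C(15,9)=5005
Sum=27248


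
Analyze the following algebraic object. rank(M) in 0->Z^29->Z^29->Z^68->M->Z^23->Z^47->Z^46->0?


Alt sum=0:
(-1)^0*29 + (-1)^1*29 + (-1)^2*68 + (-1)^3*? + (-1)^4*23 + (-1)^5*47 + (-1)^6*46=0
rank(M)=90


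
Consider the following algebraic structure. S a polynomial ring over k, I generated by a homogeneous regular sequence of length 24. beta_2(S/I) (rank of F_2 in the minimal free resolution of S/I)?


Regular sequence => Koszul complex is the minimal free resolution.
Syz_1 minimally generated by Koszul relations f_i*e_j - f_j*e_i (i<j): mu(Syz_1) = beta_2 = C(m,2) = m(m-1)/2
m=24
24*23/2 = 276


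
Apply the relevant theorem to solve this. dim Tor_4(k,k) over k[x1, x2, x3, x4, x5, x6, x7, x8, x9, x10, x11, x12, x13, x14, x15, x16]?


Koszul: C(n,i)=C(16,4)=1820


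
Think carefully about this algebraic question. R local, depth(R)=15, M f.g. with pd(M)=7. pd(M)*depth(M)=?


pd+depth=15
depth=15-7=8
pd*depth=7*8=56


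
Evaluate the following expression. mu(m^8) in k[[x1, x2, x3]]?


C(n+d-1,d)=C(10,8)=45


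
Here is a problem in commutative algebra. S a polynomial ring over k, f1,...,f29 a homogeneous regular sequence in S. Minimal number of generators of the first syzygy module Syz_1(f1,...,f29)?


Regular sequence => Koszul complex is the minimal free resolution.
Syz_1 minimally generated by Koszul relations f_i*e_j - f_j*e_i (i<j): mu(Syz_1) = beta_2 = C(m,2) = m(m-1)/2
m=29
29*28/2 = 406


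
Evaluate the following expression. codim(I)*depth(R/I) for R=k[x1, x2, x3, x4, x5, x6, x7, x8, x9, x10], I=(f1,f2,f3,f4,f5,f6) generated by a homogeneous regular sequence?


codim=6, depth=dim(R/I)=10-6=4
Product=6*4=24


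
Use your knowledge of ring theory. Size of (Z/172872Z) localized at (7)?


7-primary part: 172872=7^4*72
Size=7^4=2401


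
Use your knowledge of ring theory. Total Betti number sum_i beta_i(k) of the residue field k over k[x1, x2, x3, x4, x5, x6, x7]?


Koszul resolution: beta_i(k)=C(n,i), n=7
sum_i C(7,i) = 2^7 = 128


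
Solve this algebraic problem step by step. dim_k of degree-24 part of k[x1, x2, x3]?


C(d+n-1,n-1)=C(26,2)=325


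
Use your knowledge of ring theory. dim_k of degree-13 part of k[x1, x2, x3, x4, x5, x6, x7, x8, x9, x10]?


C(d+n-1,n-1)=C(22,9)=497420


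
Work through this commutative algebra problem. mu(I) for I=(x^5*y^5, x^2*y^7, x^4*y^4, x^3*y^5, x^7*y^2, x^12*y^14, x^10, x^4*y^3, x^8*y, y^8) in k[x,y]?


Remove redundant (divisible by others).
x^5*y^5 redundant.
x^4*y^4 redundant.
x^12*y^14 redundant.
Min: x^10, x^8*y, x^7*y^2, x^4*y^3, x^3*y^5, x^2*y^7, y^8
Count=7


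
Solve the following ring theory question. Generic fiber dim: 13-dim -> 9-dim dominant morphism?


dim(fiber)=dim(X)-dim(Y)=13-9=4


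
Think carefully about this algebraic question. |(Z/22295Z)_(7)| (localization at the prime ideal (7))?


7-primary part: 22295=7^3*65
Size=7^3=343


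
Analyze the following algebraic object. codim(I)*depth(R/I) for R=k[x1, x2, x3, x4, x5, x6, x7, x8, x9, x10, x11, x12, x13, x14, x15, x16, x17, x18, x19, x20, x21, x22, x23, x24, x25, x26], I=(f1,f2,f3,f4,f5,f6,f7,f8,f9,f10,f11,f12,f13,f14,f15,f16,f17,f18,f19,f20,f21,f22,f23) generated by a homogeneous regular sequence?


codim=23, depth=dim(R/I)=26-23=3
Product=23*3=69


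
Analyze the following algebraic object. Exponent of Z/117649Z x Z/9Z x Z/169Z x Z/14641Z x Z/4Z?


Exponent = lcm of the cyclic orders; pairwise coprime => product.
7^6*3^2*13^2*11^4*2^2=117649*9*169*14641*4=10479683970756


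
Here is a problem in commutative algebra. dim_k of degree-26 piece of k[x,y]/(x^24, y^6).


k[x,y], I = (x^24, y^6), d = 26
Need i < 24 and d-i < 6.
Range: 21 <= i <= 23.
H(26) = 3


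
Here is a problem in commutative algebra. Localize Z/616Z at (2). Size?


2-primary part: 616=2^3*77
Size=2^3=8


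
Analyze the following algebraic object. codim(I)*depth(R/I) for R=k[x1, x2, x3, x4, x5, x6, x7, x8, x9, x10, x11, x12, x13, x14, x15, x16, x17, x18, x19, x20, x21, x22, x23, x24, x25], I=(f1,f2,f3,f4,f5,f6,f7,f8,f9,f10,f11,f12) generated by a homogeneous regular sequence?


codim=12, depth=dim(R/I)=25-12=13
Product=12*13=156


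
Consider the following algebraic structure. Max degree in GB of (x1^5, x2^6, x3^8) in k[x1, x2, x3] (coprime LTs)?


Pure powers, coprime LTs => already GB.
Degrees: 5, 6, 8
Max=8


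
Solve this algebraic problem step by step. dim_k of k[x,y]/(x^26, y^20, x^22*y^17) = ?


k[x,y]/I, I = (x^26, y^20, x^22*y^17)
Rect: 26x20=520. Corner: (26-22)x(20-17)=12.
dim = 520-12 = 508


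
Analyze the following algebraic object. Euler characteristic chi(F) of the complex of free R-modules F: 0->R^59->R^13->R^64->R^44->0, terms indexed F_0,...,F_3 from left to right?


chi = sum (-1)^i * rank:
(-1)^0*59=59
(-1)^1*13=-13
(-1)^2*64=64
(-1)^3*44=-44
chi=66


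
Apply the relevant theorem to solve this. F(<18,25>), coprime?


gcd(18,25)=1 => F=ab-a-b=18*25-18-25=450-43=407


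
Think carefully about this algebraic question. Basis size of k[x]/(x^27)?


Basis: 1,x,...,x^26
dim=27


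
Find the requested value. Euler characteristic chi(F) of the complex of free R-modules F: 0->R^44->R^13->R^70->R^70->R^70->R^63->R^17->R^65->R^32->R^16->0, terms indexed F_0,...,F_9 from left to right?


chi = sum (-1)^i * rank:
(-1)^0*44=44
(-1)^1*13=-13
(-1)^2*70=70
(-1)^3*70=-70
(-1)^4*70=70
(-1)^5*63=-63
(-1)^6*17=17
(-1)^7*65=-65
(-1)^8*32=32
(-1)^9*16=-16
chi=6


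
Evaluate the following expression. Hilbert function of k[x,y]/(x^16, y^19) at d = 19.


k[x,y], I = (x^16, y^19), d = 19
Need i < 16 and d-i < 19.
Range: 1 <= i <= 15.
H(19) = 15


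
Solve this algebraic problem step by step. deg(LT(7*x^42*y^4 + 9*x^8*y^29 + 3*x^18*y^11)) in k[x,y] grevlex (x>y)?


LT: 7*x^42*y^4
deg_x=42, deg_y=4
Total=42+4=46


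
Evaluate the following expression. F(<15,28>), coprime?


gcd(15,28)=1 => F=ab-a-b=15*28-15-28=420-43=377


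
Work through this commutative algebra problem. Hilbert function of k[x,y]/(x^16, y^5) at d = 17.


k[x,y], I = (x^16, y^5), d = 17
Need i < 16 and d-i < 5.
Range: 13 <= i <= 15.
H(17) = 3


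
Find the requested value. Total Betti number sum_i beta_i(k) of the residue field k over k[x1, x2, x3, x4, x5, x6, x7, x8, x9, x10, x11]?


Koszul resolution: beta_i(k)=C(n,i), n=11
sum_i C(11,i) = 2^11 = 2048


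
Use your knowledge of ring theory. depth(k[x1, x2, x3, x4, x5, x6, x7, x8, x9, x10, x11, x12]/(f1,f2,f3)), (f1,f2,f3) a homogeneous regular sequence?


depth(R)=12
depth(R/I)=12-3=9


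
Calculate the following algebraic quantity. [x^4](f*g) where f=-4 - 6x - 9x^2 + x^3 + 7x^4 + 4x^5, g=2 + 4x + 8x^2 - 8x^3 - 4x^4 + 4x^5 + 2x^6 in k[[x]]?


[x^4] = sum a_i*b_j, i+j=4
  -4*-4=16
  -6*-8=48
  -9*8=-72
  1*4=4
  7*2=14
Sum=10


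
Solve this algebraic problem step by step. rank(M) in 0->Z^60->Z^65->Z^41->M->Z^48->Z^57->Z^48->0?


Alt sum=0:
(-1)^0*60 + (-1)^1*65 + (-1)^2*41 + (-1)^3*? + (-1)^4*48 + (-1)^5*57 + (-1)^6*48=0
rank(M)=75


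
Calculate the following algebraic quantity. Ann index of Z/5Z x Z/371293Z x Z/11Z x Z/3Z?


Exponent = lcm of the cyclic orders; pairwise coprime => product.
5^1*13^5*11^1*3^1=5*371293*11*3=61263345


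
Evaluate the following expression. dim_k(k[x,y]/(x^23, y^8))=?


Basis: x^i*y^j, i<23, j<8
23*8=184


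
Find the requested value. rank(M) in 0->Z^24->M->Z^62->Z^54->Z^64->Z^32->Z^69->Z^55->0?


Alt sum=0:
(-1)^0*24 + (-1)^1*? + (-1)^2*62 + (-1)^3*54 + (-1)^4*64 + (-1)^5*32 + (-1)^6*69 + (-1)^7*55=0
rank(M)=78


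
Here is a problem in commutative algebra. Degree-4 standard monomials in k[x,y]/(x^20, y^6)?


k[x,y], I = (x^20, y^6), d = 4
Need i < 20 and d-i < 6.
Range: 0 <= i <= 4.
H(4) = 5


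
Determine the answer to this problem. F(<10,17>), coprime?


gcd(10,17)=1 => F=ab-a-b=10*17-10-17=170-27=143


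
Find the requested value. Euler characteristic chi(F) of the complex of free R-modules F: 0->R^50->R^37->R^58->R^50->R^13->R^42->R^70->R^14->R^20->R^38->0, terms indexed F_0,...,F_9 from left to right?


chi = sum (-1)^i * rank:
(-1)^0*50=50
(-1)^1*37=-37
(-1)^2*58=58
(-1)^3*50=-50
(-1)^4*13=13
(-1)^5*42=-42
(-1)^6*70=70
(-1)^7*14=-14
(-1)^8*20=20
(-1)^9*38=-38
chi=30


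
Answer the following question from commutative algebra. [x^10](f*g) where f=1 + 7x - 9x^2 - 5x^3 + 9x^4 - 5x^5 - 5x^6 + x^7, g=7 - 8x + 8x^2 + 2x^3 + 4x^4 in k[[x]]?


[x^10] = sum a_i*b_j, i+j=10
  -5*4=-20
  1*2=2
Sum=-18


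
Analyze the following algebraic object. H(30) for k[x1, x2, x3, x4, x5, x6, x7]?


C(d+n-1,n-1)=C(36,6)=1947792


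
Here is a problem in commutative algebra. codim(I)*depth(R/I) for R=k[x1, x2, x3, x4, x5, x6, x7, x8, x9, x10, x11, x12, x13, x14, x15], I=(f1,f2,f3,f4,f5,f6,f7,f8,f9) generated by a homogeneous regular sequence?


codim=9, depth=dim(R/I)=15-9=6
Product=9*6=54


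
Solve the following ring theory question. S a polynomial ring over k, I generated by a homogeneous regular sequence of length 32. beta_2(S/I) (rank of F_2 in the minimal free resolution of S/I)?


Regular sequence => Koszul complex is the minimal free resolution.
Syz_1 minimally generated by Koszul relations f_i*e_j - f_j*e_i (i<j): mu(Syz_1) = beta_2 = C(m,2) = m(m-1)/2
m=32
32*31/2 = 496


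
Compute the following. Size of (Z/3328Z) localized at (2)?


2-primary part: 3328=2^8*13
Size=2^8=256


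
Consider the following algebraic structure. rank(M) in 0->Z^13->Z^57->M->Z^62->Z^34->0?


Alt sum=0:
(-1)^0*13 + (-1)^1*57 + (-1)^2*? + (-1)^3*62 + (-1)^4*34=0
rank(M)=72


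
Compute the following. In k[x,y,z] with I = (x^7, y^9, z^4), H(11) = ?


Need i<7, j<9, k<4 with i+j+k=11.
For each i, j ranges over max(0,11-i-3)..min(8,11-i):
  i=0: j in [8,8] -> 1
  i=1: j in [7,8] -> 2
  i=2: j in [6,8] -> 3
  i=3: j in [5,8] -> 4
  i=4: j in [4,7] -> 4
  i=5: j in [3,6] -> 4
  i=6: j in [2,5] -> 4
H(11) = 1+2+3+4+4+4+4 = 22


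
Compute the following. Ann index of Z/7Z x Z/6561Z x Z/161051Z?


Exponent = lcm of the cyclic orders; pairwise coprime => product.
7^1*3^8*11^5=7*6561*161051=7396589277


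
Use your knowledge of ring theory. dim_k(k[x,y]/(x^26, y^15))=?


Basis: x^i*y^j, i<26, j<15
26*15=390


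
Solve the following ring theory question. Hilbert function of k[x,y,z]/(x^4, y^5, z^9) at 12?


Need i<4, j<5, k<9 with i+j+k=12.
For each i, j ranges over max(0,12-i-8)..min(4,12-i):
  i=0: j in [4,4] -> 1
  i=1: j in [3,4] -> 2
  i=2: j in [2,4] -> 3
  i=3: j in [1,4] -> 4
H(12) = 1+2+3+4 = 10


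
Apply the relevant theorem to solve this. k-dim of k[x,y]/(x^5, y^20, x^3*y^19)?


k[x,y]/I, I = (x^5, y^20, x^3*y^19)
Rect: 5x20=100. Corner: (5-3)x(20-19)=2.
dim = 100-2 = 98


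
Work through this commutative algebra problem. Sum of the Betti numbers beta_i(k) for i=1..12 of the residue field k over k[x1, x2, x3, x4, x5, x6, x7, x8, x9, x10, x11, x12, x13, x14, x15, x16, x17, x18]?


Koszul resolution: beta_i(k)=C(n,i), n=18
C(18,1)=18, C(18,2)=153, C(18,3)=816, C(18,4)=3060, C(18,5)=8568, C(18,6)=18564, C(18,7)=31824, C(18,8)=43758, C(18,9)=48620, C(18,10)=43758, C(18,11)=31824, C(18,12)=18564
Sum=249527


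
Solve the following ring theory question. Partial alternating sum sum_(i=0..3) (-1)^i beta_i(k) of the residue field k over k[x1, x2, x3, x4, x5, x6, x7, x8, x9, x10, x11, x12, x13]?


Koszul resolution: beta_i(k)=C(n,i), n=13
sum_(i=0..p) (-1)^i C(n,i) = (-1)^p C(n-1,p)
(-1)^3*C(12,3) = (-1)^3*220 = -220


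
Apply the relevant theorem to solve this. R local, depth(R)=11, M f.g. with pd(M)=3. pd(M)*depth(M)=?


pd+depth=11
depth=11-3=8
pd*depth=3*8=24


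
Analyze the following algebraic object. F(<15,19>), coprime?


gcd(15,19)=1 => F=ab-a-b=15*19-15-19=285-34=251


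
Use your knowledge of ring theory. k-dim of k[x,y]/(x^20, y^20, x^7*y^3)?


k[x,y]/I, I = (x^20, y^20, x^7*y^3)
Rect: 20x20=400. Corner: (20-7)x(20-3)=221.
dim = 400-221 = 179


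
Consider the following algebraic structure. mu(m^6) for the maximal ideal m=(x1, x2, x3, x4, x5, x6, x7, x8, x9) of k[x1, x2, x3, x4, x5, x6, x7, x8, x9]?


Graded Nakayama: mu(m^d) = dim_k (m^d/m^(d+1)) = #degree-6 monomials in 9 vars
C(n+d-1,d)=C(14,6)=3003


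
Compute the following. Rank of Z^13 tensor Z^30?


rank(M(x)N) = rank(M)*rank(N)
13*30 = 390


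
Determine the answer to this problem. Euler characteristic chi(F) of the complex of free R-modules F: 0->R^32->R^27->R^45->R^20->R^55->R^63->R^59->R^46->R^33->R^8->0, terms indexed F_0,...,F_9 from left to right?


chi = sum (-1)^i * rank:
(-1)^0*32=32
(-1)^1*27=-27
(-1)^2*45=45
(-1)^3*20=-20
(-1)^4*55=55
(-1)^5*63=-63
(-1)^6*59=59
(-1)^7*46=-46
(-1)^8*33=33
(-1)^9*8=-8
chi=60


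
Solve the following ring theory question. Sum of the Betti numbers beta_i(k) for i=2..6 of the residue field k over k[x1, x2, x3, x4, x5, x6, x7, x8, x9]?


Koszul resolution: beta_i(k)=C(n,i), n=9
C(9,2)=36, C(9,3)=84, C(9,4)=126, C(9,5)=126, C(9,6)=84
Sum=456


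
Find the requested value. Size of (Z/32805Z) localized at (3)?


3-primary part: 32805=3^8*5
Size=3^8=6561


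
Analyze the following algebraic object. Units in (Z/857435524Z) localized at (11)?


Local ring = Z/214358881Z.
phi(214358881) = 11^7*(11-1) = 194871710


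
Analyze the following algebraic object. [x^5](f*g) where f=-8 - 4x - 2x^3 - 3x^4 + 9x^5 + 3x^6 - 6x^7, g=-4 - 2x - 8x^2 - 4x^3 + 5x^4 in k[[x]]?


[x^5] = sum a_i*b_j, i+j=5
  -4*5=-20
  -2*-8=16
  -3*-2=6
  9*-4=-36
Sum=-34


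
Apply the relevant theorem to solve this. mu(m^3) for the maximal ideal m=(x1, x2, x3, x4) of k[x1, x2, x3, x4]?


Graded Nakayama: mu(m^d) = dim_k (m^d/m^(d+1)) = #degree-3 monomials in 4 vars
C(n+d-1,d)=C(6,3)=20


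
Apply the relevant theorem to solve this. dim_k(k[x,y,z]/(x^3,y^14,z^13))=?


Basis: x^iy^jz^k, i<3,j<14,k<13
3*14*13=546


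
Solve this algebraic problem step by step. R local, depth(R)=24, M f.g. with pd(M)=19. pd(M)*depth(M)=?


pd+depth=24
depth=24-19=5
pd*depth=19*5=95


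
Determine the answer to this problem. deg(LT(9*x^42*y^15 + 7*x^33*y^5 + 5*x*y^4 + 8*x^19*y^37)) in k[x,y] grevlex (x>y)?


LT: 9*x^42*y^15
deg_x=42, deg_y=15
Total=42+15=57


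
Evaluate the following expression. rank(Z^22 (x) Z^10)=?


rank(M(x)N) = rank(M)*rank(N)
22*10 = 220


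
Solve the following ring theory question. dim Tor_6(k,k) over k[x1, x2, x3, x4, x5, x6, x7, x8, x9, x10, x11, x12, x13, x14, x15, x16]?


Koszul: C(n,i)=C(16,6)=8008


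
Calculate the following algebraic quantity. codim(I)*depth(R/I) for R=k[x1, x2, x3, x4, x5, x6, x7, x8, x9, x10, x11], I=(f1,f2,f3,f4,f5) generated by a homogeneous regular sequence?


codim=5, depth=dim(R/I)=11-5=6
Product=5*6=30


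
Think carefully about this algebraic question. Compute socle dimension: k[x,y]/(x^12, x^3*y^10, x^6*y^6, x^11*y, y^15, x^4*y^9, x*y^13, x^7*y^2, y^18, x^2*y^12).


Socle = ann(m) = span of standard monomials u with x*u, y*u in I (staircase corners).
Redundant generators: y^18
Minimal generators: x^12, x^11*y, x^7*y^2, x^6*y^6, x^4*y^9, x^3*y^10, x^2*y^12, x*y^13, y^15
Corners: y^14, xy^12, x^2y^11, x^3y^9, x^5y^8, x^6y^5, x^10y, x^11
Socle dim=8


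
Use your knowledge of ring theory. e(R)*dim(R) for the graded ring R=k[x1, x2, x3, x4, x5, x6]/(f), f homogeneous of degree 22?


e(R)=deg(f)=22, dim(R)=6-1=5
e*dim=22*5=110


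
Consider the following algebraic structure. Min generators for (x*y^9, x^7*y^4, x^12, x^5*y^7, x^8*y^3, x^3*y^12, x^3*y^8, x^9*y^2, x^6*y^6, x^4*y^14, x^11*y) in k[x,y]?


Remove redundant (divisible by others).
x^4*y^14 redundant.
x^3*y^12 redundant.
Min: x^12, x^11*y, x^9*y^2, x^8*y^3, x^7*y^4, x^6*y^6, x^5*y^7, x^3*y^8, x*y^9
Count=9


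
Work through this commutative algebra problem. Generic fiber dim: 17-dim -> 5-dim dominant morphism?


dim(fiber)=dim(X)-dim(Y)=17-5=12


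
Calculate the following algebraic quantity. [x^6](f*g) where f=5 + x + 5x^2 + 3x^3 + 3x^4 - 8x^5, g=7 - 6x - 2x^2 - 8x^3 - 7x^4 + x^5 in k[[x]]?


[x^6] = sum a_i*b_j, i+j=6
  1*1=1
  5*-7=-35
  3*-8=-24
  3*-2=-6
  -8*-6=48
Sum=-16


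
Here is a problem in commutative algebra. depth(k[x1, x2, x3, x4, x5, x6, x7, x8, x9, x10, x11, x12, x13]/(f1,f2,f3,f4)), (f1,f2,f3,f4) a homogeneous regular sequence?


depth(R)=13
depth(R/I)=13-4=9


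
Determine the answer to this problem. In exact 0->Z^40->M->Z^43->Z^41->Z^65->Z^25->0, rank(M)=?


Alt sum=0:
(-1)^0*40 + (-1)^1*? + (-1)^2*43 + (-1)^3*41 + (-1)^4*65 + (-1)^5*25=0
rank(M)=82


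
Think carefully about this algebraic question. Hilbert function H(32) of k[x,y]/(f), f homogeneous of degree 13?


H(t)=d for t>=d-1.
d=13, t=32
H(32)=13


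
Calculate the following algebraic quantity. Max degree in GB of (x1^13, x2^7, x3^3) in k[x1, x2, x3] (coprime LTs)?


Pure powers, coprime LTs => already GB.
Degrees: 13, 7, 3
Max=13


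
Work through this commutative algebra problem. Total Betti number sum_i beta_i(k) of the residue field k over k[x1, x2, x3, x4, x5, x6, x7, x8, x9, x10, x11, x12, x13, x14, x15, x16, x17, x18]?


Koszul resolution: beta_i(k)=C(n,i), n=18
sum_i C(18,i) = 2^18 = 262144


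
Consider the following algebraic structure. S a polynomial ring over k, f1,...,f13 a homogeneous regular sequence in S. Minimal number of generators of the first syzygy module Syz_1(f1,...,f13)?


Regular sequence => Koszul complex is the minimal free resolution.
Syz_1 minimally generated by Koszul relations f_i*e_j - f_j*e_i (i<j): mu(Syz_1) = beta_2 = C(m,2) = m(m-1)/2
m=13
13*12/2 = 78


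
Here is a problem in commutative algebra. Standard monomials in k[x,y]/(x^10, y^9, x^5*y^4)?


k[x,y]/I, I = (x^10, y^9, x^5*y^4)
Rect: 10x9=90. Corner: (10-5)x(9-4)=25.
dim = 90-25 = 65


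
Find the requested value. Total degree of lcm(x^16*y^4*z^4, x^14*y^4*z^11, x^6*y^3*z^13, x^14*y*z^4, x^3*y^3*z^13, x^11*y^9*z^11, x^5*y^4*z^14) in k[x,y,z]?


lcm = componentwise max:
x: max(16,14,6,14,3,11,5)=16
y: max(4,4,3,1,3,9,4)=9
z: max(4,11,13,4,13,11,14)=14
Total=16+9+14=39


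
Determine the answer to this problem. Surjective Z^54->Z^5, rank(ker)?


rank(ker) = 54-5 = 49


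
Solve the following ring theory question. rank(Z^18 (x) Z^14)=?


rank(M(x)N) = rank(M)*rank(N)
18*14 = 252


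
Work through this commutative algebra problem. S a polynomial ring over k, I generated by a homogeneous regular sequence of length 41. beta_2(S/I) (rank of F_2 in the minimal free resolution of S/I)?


Regular sequence => Koszul complex is the minimal free resolution.
Syz_1 minimally generated by Koszul relations f_i*e_j - f_j*e_i (i<j): mu(Syz_1) = beta_2 = C(m,2) = m(m-1)/2
m=41
41*40/2 = 820


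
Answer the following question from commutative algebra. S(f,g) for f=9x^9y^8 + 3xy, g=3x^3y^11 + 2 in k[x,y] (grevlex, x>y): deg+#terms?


LT(f)=9x^9y^8, LT(g)=3x^3y^11
lcm(LM)=x^9y^11
S(f,g) (scaled by 27 to clear denominators) = 3y^3*f - 9x^6*g = -18x^6 + 9xy^4
2 terms, deg 6.
6+2=8


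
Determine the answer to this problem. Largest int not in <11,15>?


gcd(11,15)=1 => F=ab-a-b=11*15-11-15=165-26=139


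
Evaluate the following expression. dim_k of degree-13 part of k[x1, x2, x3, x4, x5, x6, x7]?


C(d+n-1,n-1)=C(19,6)=27132


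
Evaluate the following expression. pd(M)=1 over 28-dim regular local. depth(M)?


pd+depth=depth(R)=28
depth=28-1=27


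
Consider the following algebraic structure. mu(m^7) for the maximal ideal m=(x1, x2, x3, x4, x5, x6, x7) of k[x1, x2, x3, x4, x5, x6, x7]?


Graded Nakayama: mu(m^d) = dim_k (m^d/m^(d+1)) = #degree-7 monomials in 7 vars
C(n+d-1,d)=C(13,7)=1716


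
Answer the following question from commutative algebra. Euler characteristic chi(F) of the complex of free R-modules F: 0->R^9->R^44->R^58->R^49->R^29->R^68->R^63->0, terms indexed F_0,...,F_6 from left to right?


chi = sum (-1)^i * rank:
(-1)^0*9=9
(-1)^1*44=-44
(-1)^2*58=58
(-1)^3*49=-49
(-1)^4*29=29
(-1)^5*68=-68
(-1)^6*63=63
chi=-2


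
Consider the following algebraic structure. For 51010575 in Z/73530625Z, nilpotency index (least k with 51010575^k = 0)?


51010575^k mod 73530625:
k=1: 51010575
k=2: 19416250
k=3: 14363125
k=4: 58524375
k=5: 42017500
k=6: 0
First zero at k = 6


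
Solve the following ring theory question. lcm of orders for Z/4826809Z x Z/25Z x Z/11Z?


Exponent = lcm of the cyclic orders; pairwise coprime => product.
13^6*5^2*11^1=4826809*25*11=1327372475


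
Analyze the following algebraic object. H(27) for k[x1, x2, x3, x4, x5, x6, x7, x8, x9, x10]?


C(d+n-1,n-1)=C(36,9)=94143280


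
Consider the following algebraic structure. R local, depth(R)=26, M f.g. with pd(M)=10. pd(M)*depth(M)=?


pd+depth=26
depth=26-10=16
pd*depth=10*16=160


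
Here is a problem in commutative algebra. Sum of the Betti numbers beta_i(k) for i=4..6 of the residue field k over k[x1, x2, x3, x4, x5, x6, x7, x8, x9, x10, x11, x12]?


Koszul resolution: beta_i(k)=C(n,i), n=12
C(12,4)=495, C(12,5)=792, C(12,6)=924
Sum=2211


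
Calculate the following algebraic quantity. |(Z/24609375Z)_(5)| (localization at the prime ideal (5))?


5-primary part: 24609375=5^8*63
Size=5^8=390625


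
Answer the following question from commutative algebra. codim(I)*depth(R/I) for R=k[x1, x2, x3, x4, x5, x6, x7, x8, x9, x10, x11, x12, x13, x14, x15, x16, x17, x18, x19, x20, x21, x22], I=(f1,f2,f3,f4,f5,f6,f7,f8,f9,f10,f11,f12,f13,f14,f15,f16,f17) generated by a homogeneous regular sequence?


codim=17, depth=dim(R/I)=22-17=5
Product=17*5=85


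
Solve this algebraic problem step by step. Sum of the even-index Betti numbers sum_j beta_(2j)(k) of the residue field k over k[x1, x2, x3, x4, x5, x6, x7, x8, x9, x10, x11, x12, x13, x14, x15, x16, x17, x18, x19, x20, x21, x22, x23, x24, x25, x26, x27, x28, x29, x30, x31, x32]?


Koszul resolution: beta_i(k)=C(n,i), n=32
sum_even C(32,i) = 2^(n-1) = 2^31 = 2147483648


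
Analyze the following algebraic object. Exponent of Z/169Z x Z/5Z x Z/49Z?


Exponent = lcm of the cyclic orders; pairwise coprime => product.
13^2*5^1*7^2=169*5*49=41405


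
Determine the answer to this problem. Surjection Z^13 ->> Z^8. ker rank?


rank(ker) = 13-8 = 5


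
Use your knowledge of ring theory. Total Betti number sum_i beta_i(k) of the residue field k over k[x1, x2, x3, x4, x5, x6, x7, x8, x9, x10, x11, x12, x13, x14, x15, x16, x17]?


Koszul resolution: beta_i(k)=C(n,i), n=17
sum_i C(17,i) = 2^17 = 131072


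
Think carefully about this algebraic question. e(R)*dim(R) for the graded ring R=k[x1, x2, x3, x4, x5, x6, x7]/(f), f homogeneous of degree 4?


e(R)=deg(f)=4, dim(R)=7-1=6
e*dim=4*6=24


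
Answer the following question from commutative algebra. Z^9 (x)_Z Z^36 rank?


rank(M(x)N) = rank(M)*rank(N)
9*36 = 324


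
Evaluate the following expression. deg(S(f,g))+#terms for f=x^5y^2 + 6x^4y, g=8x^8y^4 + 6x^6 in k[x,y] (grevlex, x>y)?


LT(f)=x^5y^2, LT(g)=8x^8y^4
lcm(LM)=x^8y^4
S(f,g) (scaled by 8 to clear denominators) = 8x^3y^2*f - 1*g = 48x^7y^3 - 6x^6
2 terms, deg 10.
10+2=12


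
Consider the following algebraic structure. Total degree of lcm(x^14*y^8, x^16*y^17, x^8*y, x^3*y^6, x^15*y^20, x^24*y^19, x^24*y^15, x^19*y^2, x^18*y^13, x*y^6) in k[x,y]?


lcm = componentwise max:
x: max(14,16,8,3,15,24,24,19,18,1)=24
y: max(8,17,1,6,20,19,15,2,13,6)=20
Total=24+20=44


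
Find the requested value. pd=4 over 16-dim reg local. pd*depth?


pd+depth=16
depth=16-4=12
pd*depth=4*12=48


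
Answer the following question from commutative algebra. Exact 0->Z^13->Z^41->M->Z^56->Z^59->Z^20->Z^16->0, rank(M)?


Alt sum=0:
(-1)^0*13 + (-1)^1*41 + (-1)^2*? + (-1)^3*56 + (-1)^4*59 + (-1)^5*20 + (-1)^6*16=0
rank(M)=29


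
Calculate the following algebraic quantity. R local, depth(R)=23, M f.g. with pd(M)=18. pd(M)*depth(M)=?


pd+depth=23
depth=23-18=5
pd*depth=18*5=90


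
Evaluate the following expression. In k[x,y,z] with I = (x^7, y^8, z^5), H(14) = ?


Need i<7, j<8, k<5 with i+j+k=14.
For each i, j ranges over max(0,14-i-4)..min(7,14-i):
  i=0: j in [10,7] -> 0
  i=1: j in [9,7] -> 0
  i=2: j in [8,7] -> 0
  i=3: j in [7,7] -> 1
  i=4: j in [6,7] -> 2
  i=5: j in [5,7] -> 3
  i=6: j in [4,7] -> 4
H(14) = 0+0+0+1+2+3+4 = 10


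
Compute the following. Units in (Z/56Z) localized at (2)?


Local ring = Z/8Z.
phi(8) = 2^2*(2-1) = 4


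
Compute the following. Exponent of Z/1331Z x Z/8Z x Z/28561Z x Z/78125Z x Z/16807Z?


Exponent = lcm of the cyclic orders; pairwise coprime => product.
11^3*2^3*13^4*5^7*7^5=1331*8*28561*78125*16807=399320569773125000


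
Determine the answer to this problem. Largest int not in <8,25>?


gcd(8,25)=1 => F=ab-a-b=8*25-8-25=200-33=167


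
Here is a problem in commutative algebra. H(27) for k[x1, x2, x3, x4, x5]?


C(d+n-1,n-1)=C(31,4)=31465


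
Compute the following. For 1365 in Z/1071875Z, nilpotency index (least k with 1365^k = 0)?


1365^k mod 1071875:
k=1: 1365
k=2: 791350
k=3: 814625
k=4: 428750
k=5: 0
First zero at k = 5


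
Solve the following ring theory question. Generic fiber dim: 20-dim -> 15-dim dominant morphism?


dim(fiber)=dim(X)-dim(Y)=20-15=5


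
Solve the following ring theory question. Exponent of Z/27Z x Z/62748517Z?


Exponent = lcm of the cyclic orders; pairwise coprime => product.
3^3*13^7=27*62748517=1694209959


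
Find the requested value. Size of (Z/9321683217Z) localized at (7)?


7-primary part: 9321683217=7^10*33
Size=7^10=282475249


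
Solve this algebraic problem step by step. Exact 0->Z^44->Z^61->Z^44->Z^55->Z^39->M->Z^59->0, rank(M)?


Alt sum=0:
(-1)^0*44 + (-1)^1*61 + (-1)^2*44 + (-1)^3*55 + (-1)^4*39 + (-1)^5*? + (-1)^6*59=0
rank(M)=70


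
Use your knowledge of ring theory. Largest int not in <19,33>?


gcd(19,33)=1 => F=ab-a-b=19*33-19-33=627-52=575


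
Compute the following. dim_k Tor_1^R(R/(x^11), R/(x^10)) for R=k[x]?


Tor_1(R/I,R/J)=(I cap J)/IJ=(x^11)/(x^21)
dim=21-11=min(11,10)=10


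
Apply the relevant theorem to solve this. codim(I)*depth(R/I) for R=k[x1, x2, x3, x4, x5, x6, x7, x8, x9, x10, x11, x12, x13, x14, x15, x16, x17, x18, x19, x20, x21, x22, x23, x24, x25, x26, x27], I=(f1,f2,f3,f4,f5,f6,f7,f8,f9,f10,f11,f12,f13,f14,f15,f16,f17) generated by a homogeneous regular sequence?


codim=17, depth=dim(R/I)=27-17=10
Product=17*10=170


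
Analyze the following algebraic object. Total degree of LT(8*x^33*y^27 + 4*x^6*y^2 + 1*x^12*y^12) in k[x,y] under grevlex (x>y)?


LT: 8*x^33*y^27
deg_x=33, deg_y=27
Total=33+27=60


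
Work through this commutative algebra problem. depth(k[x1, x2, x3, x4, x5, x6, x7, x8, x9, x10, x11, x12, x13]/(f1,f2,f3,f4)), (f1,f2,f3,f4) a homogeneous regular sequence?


depth(R)=13
depth(R/I)=13-4=9


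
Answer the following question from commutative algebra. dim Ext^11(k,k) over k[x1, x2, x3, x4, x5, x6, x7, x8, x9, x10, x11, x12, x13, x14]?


C(n,i)=C(14,11)=364


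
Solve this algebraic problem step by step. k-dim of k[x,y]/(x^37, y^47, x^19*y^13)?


k[x,y]/I, I = (x^37, y^47, x^19*y^13)
Rect: 37x47=1739. Corner: (37-19)x(47-13)=612.
dim = 1739-612 = 1127


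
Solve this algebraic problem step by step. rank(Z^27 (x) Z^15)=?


rank(M(x)N) = rank(M)*rank(N)
27*15 = 405


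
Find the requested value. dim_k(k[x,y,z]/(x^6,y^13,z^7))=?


Basis: x^iy^jz^k, i<6,j<13,k<7
6*13*7=546


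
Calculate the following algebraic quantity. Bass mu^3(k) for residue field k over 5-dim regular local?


C(n,i)=C(5,3)=10


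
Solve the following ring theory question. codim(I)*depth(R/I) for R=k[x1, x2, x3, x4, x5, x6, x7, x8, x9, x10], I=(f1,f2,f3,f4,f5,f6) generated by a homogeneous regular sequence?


codim=6, depth=dim(R/I)=10-6=4
Product=6*4=24


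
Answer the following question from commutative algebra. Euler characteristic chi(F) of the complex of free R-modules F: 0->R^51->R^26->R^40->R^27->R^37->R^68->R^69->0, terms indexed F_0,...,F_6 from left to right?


chi = sum (-1)^i * rank:
(-1)^0*51=51
(-1)^1*26=-26
(-1)^2*40=40
(-1)^3*27=-27
(-1)^4*37=37
(-1)^5*68=-68
(-1)^6*69=69
chi=76


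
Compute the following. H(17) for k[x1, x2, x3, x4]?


C(d+n-1,n-1)=C(20,3)=1140


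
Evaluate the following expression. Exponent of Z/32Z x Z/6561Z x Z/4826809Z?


Exponent = lcm of the cyclic orders; pairwise coprime => product.
2^5*3^8*13^6=32*6561*4826809=1013398203168


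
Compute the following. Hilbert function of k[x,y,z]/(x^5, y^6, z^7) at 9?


Need i<5, j<6, k<7 with i+j+k=9.
For each i, j ranges over max(0,9-i-6)..min(5,9-i):
  i=0: j in [3,5] -> 3
  i=1: j in [2,5] -> 4
  i=2: j in [1,5] -> 5
  i=3: j in [0,5] -> 6
  i=4: j in [0,5] -> 6
H(9) = 3+4+5+6+6 = 24


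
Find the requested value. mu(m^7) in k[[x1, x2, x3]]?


C(n+d-1,d)=C(9,7)=36


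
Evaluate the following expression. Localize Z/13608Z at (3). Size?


3-primary part: 13608=3^5*56
Size=3^5=243


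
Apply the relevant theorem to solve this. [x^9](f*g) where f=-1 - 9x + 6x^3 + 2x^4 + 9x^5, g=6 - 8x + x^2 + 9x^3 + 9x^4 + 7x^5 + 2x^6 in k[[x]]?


[x^9] = sum a_i*b_j, i+j=9
  6*2=12
  2*7=14
  9*9=81
Sum=107


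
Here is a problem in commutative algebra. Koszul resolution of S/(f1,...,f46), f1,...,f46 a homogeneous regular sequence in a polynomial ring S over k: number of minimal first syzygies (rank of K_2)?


Regular sequence => Koszul complex is the minimal free resolution.
Syz_1 minimally generated by Koszul relations f_i*e_j - f_j*e_i (i<j): mu(Syz_1) = beta_2 = C(m,2) = m(m-1)/2
m=46
46*45/2 = 1035


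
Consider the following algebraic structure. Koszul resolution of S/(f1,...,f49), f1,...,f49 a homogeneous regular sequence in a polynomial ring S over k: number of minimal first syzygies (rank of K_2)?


Regular sequence => Koszul complex is the minimal free resolution.
Syz_1 minimally generated by Koszul relations f_i*e_j - f_j*e_i (i<j): mu(Syz_1) = beta_2 = C(m,2) = m(m-1)/2
m=49
49*48/2 = 1176


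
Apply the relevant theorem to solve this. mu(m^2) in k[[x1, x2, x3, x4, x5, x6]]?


C(n+d-1,d)=C(7,2)=21


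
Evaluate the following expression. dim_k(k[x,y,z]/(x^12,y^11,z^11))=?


Basis: x^iy^jz^k, i<12,j<11,k<11
12*11*11=1452


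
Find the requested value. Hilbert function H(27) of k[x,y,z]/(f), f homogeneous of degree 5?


C(29,2)-C(24,2)=406-276=130


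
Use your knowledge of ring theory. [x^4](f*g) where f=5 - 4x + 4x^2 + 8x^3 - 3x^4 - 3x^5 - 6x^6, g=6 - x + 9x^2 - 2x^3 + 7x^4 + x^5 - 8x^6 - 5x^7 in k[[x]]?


[x^4] = sum a_i*b_j, i+j=4
  5*7=35
  -4*-2=8
  4*9=36
  8*-1=-8
  -3*6=-18
Sum=53


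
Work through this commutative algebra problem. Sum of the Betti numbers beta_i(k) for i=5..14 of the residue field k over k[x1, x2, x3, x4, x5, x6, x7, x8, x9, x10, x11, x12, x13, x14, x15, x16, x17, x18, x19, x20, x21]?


Koszul resolution: beta_i(k)=C(n,i), n=21
C(21,5)=20349, C(21,6)=54264, C(21,7)=116280, C(21,8)=203490, C(21,9)=293930, C(21,10)=352716, C(21,11)=352716, C(21,12)=293930, C(21,13)=203490, C(21,14)=116280
Sum=2007445


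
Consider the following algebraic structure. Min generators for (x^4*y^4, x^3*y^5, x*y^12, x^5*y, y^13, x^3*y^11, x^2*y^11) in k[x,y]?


Remove redundant (divisible by others).
x^3*y^11 redundant.
Min: x^5*y, x^4*y^4, x^3*y^5, x^2*y^11, x*y^12, y^13
Count=6


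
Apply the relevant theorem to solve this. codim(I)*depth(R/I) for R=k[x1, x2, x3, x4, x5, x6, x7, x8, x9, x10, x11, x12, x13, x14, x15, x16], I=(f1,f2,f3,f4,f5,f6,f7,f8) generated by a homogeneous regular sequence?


codim=8, depth=dim(R/I)=16-8=8
Product=8*8=64


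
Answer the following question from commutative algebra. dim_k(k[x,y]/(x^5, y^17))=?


Basis: x^i*y^j, i<5, j<17
5*17=85


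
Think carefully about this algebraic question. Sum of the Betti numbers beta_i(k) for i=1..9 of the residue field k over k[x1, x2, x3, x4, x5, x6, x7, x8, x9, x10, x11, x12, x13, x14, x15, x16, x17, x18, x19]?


Koszul resolution: beta_i(k)=C(n,i), n=19
C(19,1)=19, C(19,2)=171, C(19,3)=969, C(19,4)=3876, C(19,5)=11628, C(19,6)=27132, C(19,7)=50388, C(19,8)=75582, C(19,9)=92378
Sum=262143


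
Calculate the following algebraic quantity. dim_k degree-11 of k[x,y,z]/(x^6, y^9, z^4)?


Need i<6, j<9, k<4 with i+j+k=11.
For each i, j ranges over max(0,11-i-3)..min(8,11-i):
  i=0: j in [8,8] -> 1
  i=1: j in [7,8] -> 2
  i=2: j in [6,8] -> 3
  i=3: j in [5,8] -> 4
  i=4: j in [4,7] -> 4
  i=5: j in [3,6] -> 4
H(11) = 1+2+3+4+4+4 = 18


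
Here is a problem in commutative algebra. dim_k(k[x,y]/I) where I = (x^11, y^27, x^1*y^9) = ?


k[x,y]/I, I = (x^11, y^27, x^1*y^9)
Rect: 11x27=297. Corner: (11-1)x(27-9)=180.
dim = 297-180 = 117


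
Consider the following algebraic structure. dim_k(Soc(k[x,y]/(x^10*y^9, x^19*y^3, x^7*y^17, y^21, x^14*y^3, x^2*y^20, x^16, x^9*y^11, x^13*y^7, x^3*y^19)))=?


Socle = ann(m) = span of standard monomials u with x*u, y*u in I (staircase corners).
Redundant generators: x^19*y^3
Minimal generators: x^16, x^14*y^3, x^13*y^7, x^10*y^9, x^9*y^11, x^7*y^17, x^3*y^19, x^2*y^20, y^21
Corners: xy^20, x^2y^19, x^6y^18, x^8y^16, x^9y^10, x^12y^8, x^13y^6, x^15y^2
Socle dim=8


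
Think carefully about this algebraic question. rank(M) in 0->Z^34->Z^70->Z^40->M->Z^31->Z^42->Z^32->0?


Alt sum=0:
(-1)^0*34 + (-1)^1*70 + (-1)^2*40 + (-1)^3*? + (-1)^4*31 + (-1)^5*42 + (-1)^6*32=0
rank(M)=25


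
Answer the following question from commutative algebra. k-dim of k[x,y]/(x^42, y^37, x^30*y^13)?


k[x,y]/I, I = (x^42, y^37, x^30*y^13)
Rect: 42x37=1554. Corner: (42-30)x(37-13)=288.
dim = 1554-288 = 1266


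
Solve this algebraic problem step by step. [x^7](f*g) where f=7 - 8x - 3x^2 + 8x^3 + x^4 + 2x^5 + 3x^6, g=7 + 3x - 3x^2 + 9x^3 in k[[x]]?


[x^7] = sum a_i*b_j, i+j=7
  1*9=9
  2*-3=-6
  3*3=9
Sum=12


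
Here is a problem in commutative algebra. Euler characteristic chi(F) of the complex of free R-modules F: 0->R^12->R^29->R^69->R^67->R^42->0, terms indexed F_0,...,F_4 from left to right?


chi = sum (-1)^i * rank:
(-1)^0*12=12
(-1)^1*29=-29
(-1)^2*69=69
(-1)^3*67=-67
(-1)^4*42=42
chi=27


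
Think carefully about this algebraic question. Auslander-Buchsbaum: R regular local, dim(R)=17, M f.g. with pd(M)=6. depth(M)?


pd+depth=depth(R)=17
depth=17-6=11


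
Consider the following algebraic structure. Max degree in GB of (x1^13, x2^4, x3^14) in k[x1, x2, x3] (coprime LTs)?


Pure powers, coprime LTs => already GB.
Degrees: 13, 4, 14
Max=14


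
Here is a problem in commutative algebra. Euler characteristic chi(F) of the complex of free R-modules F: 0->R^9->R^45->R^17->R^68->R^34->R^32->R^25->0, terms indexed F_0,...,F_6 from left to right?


chi = sum (-1)^i * rank:
(-1)^0*9=9
(-1)^1*45=-45
(-1)^2*17=17
(-1)^3*68=-68
(-1)^4*34=34
(-1)^5*32=-32
(-1)^6*25=25
chi=-60


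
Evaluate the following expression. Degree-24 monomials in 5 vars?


C(d+n-1,n-1)=C(28,4)=20475


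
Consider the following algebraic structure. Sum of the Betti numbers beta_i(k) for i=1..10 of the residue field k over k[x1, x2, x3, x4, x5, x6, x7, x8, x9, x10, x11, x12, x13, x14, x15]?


Koszul resolution: beta_i(k)=C(n,i), n=15
C(15,1)=15, C(15,2)=105, C(15,3)=455, C(15,4)=1365, C(15,5)=3003, C(15,6)=5005, C(15,7)=6435, C(15,8)=6435, C(15,9)=5005, C(15,10)=3003
Sum=30826


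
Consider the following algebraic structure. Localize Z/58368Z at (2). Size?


2-primary part: 58368=2^10*57
Size=2^10=1024


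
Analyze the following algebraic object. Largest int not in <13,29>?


gcd(13,29)=1 => F=ab-a-b=13*29-13-29=377-42=335


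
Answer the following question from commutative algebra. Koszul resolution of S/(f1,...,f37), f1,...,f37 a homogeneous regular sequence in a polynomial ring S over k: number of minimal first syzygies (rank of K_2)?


Regular sequence => Koszul complex is the minimal free resolution.
Syz_1 minimally generated by Koszul relations f_i*e_j - f_j*e_i (i<j): mu(Syz_1) = beta_2 = C(m,2) = m(m-1)/2
m=37
37*36/2 = 666


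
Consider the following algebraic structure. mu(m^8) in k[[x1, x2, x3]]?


C(n+d-1,d)=C(10,8)=45


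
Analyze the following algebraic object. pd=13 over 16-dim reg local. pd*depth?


pd+depth=16
depth=16-13=3
pd*depth=13*3=39


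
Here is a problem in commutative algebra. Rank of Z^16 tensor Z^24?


rank(M(x)N) = rank(M)*rank(N)
16*24 = 384


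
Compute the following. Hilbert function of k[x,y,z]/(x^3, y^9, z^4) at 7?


Need i<3, j<9, k<4 with i+j+k=7.
For each i, j ranges over max(0,7-i-3)..min(8,7-i):
  i=0: j in [4,7] -> 4
  i=1: j in [3,6] -> 4
  i=2: j in [2,5] -> 4
H(7) = 4+4+4 = 12


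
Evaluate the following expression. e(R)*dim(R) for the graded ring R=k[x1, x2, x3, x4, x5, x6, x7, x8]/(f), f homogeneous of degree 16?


e(R)=deg(f)=16, dim(R)=8-1=7
e*dim=16*7=112


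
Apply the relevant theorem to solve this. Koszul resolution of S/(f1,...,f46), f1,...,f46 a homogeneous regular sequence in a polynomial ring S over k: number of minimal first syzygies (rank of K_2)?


Regular sequence => Koszul complex is the minimal free resolution.
Syz_1 minimally generated by Koszul relations f_i*e_j - f_j*e_i (i<j): mu(Syz_1) = beta_2 = C(m,2) = m(m-1)/2
m=46
46*45/2 = 1035


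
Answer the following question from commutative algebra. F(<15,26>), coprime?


gcd(15,26)=1 => F=ab-a-b=15*26-15-26=390-41=349


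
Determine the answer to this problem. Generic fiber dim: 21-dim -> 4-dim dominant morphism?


dim(fiber)=dim(X)-dim(Y)=21-4=17


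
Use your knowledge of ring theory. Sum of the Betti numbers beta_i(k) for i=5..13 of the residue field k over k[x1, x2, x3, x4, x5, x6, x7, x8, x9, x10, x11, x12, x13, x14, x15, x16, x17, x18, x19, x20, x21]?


Koszul resolution: beta_i(k)=C(n,i), n=21
C(21,5)=20349, C(21,6)=54264, C(21,7)=116280, C(21,8)=203490, C(21,9)=293930, C(21,10)=352716, C(21,11)=352716, C(21,12)=293930, C(21,13)=203490
Sum=1891165


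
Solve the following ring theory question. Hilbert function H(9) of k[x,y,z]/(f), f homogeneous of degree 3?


C(11,2)-C(8,2)=55-28=27


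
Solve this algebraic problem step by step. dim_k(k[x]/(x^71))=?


Basis: 1,x,...,x^70
dim=71


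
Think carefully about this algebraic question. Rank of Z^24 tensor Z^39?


rank(M(x)N) = rank(M)*rank(N)
24*39 = 936


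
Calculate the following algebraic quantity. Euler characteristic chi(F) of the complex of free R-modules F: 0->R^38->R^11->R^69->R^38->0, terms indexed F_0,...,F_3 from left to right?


chi = sum (-1)^i * rank:
(-1)^0*38=38
(-1)^1*11=-11
(-1)^2*69=69
(-1)^3*38=-38
chi=58


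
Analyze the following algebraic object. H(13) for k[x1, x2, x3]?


C(d+n-1,n-1)=C(15,2)=105
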